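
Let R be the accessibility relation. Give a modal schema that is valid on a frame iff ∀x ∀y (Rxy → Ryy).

□(□q → q)

This is shift-reflexivity; the standard corresponding axiom is T□: □(□q → q).
Suppose □(□q→q) is valid. Take Rxy and set V(q)={w : Ryw}. Then at y, □q holds; since □(□q→q) at x, □q→q at y, so q at y, i.e. Ryy.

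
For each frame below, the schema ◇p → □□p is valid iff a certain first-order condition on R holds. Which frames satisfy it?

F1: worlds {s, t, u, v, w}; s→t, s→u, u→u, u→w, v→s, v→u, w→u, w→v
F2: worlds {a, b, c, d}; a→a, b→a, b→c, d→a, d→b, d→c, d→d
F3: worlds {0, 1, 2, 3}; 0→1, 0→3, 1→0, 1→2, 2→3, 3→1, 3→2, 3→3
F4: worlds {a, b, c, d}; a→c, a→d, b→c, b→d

F4

The schema corresponds to a generalized confluence (Geach) condition: ∀x ∀y ∀z ((xRy ∧ xR²z) → ∃w (y = w ∧ z = w)).
F1: fails — sRt, sR²u but t ≠ u.
F2: fails — bRc, bR²a but c ≠ a.
F3: fails — 0R1, 0R²0 but 1 ≠ 0.
F4: ✓.
Valid on: F4.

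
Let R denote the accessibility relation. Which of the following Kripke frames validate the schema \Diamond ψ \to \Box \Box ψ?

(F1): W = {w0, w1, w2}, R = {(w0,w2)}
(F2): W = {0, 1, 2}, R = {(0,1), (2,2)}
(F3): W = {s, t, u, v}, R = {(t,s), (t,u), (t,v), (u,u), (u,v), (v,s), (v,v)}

(F1), (F2)

Frame correspondent (Sahlqvist): \forall x \forall y \forall z ((xRy \wedge x R^2 z) \to \exists w (y = w \wedge z = w)) — i.e. a generalized confluence (Geach) condition.
(F1): ✓.
(F2): ✓.
(F3): fails — tRs, tR²u but s ≠ u.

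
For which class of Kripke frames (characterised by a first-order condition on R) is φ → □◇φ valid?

symmetry

Suppose φ→□◇φ is valid. Take Rxy and set V(φ)={x}. Then φ at x, so □◇φ at x, so ◇φ at y, so some z with Ryz has φ; z=x, i.e. Ryx.
The converse is a direct semantic check.
Frame condition: ∀x ∀y (Rxy → Ryx).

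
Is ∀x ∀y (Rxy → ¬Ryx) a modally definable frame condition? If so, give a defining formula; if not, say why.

If a class were modally definable it would be closed under surjective bounded morphisms (Goldblatt–Thomason).
The 4-cycle (worlds 0,1,2,3 with 0→1→2→3→0) is asymmetric. Mapping every world to a single reflexive point • is a surjective bounded morphism, and the reflexive point is not asymmetric (R•• but asymmetry requires ¬R••).
Hence asymmetry is not modally definable.

Not modally definable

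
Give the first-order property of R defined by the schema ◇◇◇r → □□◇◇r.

∀x ∀y ∀z ((xR³y ∧ xR²z) → ∃w (y = w ∧ zR²w))

This is a Sahlqvist (Geach-type) schema ◇^3□^0r → □^2◇^2r.
First-order correspondent: ∀x ∀y ∀z ((xR³y ∧ xR²z) → ∃w (y = w ∧ zR²w)).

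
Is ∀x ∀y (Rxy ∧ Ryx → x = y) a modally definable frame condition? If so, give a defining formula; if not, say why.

Any modally definable frame class is closed under surjective bounded morphisms.
The 6-cycle (worlds s,t,u,v,w,x with s→t→u→v→w→x→s) is antisymmetric. Sending even-indexed worlds to a and odd-indexed worlds to b is a surjective bounded morphism onto the two-world frame with a↔b, which is not antisymmetric.
Hence antisymmetry is not modally definable.

No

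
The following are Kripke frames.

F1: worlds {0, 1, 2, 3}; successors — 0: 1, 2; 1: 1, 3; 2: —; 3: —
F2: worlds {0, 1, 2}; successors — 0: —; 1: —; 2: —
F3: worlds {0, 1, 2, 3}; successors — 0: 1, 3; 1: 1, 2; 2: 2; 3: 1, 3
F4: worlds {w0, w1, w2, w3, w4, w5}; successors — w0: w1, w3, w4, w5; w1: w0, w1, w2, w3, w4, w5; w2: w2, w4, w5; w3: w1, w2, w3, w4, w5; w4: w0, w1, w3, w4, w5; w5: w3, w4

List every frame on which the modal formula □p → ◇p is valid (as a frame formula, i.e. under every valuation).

The schema corresponds to seriality: ∀x ∃y Rxy.
F1: fails — world 2 has no successor.
F2: fails — world 0 has no successor.
F3: condition met.
F4: condition met.

F3, F4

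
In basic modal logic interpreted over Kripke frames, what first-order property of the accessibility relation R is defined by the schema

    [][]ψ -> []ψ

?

density

Suppose □□ψ→□ψ is valid. Take Rxy and set V(ψ)={w : xR²w}. Then □□ψ at x, so □ψ at x, so ψ at y, i.e. ∃z(Rxz∧Rzy).
The converse is a direct semantic check.
So the correspondent is density.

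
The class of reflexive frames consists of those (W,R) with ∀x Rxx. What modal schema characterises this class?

A defining formula is □q → q (the T axiom).
Suppose □q→q is valid. At any x set V(q)={w : Rxw}. Then □q holds at x, so q holds at x, i.e. Rxx.

□q → q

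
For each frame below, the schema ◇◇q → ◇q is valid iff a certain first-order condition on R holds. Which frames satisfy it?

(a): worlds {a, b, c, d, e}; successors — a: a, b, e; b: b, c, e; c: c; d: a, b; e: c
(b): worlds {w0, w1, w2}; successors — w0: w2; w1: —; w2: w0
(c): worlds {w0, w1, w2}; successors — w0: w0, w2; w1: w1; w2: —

This is the axiom for transitivity; its first-order frame correspondent is ∀x ∀y ∀z (Rxy ∧ Ryz → Rxz).
(a): fails — Rab and Rbc but not Rac.
(b): fails — Rw0w2 and Rw2w0 but not Rw0w0.
(c): condition met.
Valid on: (c).

(c)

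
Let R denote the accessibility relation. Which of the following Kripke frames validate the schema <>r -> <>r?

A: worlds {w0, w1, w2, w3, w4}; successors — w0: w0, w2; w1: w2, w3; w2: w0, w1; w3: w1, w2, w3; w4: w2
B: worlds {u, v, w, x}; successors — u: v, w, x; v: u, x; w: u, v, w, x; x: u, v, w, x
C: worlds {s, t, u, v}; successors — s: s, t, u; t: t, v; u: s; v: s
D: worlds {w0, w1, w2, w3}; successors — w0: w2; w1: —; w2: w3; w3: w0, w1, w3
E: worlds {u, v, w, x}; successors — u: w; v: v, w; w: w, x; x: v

A, B, C, D, E

The schema corresponds to a generalized confluence (Geach) condition: forall x forall y (xRy -> exists w (y = w & xRw)).
A: holds.
B: holds.
C: holds.
D: holds.
E: holds.
Valid on: A, B, C, D, E.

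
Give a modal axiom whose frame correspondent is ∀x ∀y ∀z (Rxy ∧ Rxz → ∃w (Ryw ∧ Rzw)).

◇□ψ → □◇ψ

The condition is convergence. The .2 schema ◇□ψ → □◇ψ defines it.
Suppose ◇□ψ→□◇ψ is valid. Take Rxy, Rxz and set V(ψ)={w : Ryw}. Then □ψ at y so ◇□ψ at x, so □◇ψ at x, so ◇ψ at z, giving w with Rzw and Ryw.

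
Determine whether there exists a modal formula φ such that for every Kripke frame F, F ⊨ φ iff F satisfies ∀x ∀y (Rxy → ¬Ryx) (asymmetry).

No — not modally definable

If a class were modally definable it would be closed under surjective bounded morphisms (Goldblatt–Thomason).
The 3-cycle (worlds w0,w1,w2 with w0→w1→w2→w0) is asymmetric. Mapping every world to a single reflexive point • is a surjective bounded morphism, and the reflexive point is not asymmetric (R•• but asymmetry requires ¬R••).
Hence asymmetry is not modally definable.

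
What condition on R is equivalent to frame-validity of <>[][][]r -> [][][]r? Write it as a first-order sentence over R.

This is a Sahlqvist (Geach-type) schema ◇^1□^3r → □^3◇^0r.
Minimal-valuation argument: fix x; take any y with xR^1y and any z with xR^3z. Set V(r) to the set of worlds R-reachable from y in exactly 3 steps. Then □^3r holds at y, so the antecedent holds at x; validity forces ◇^0r at z, giving a w with zR^0w and yR^3w.
First-order correspondent: forall x forall y forall z ((xRy & x R^3 z) -> exists w (y R^3 w & z = w)).

forall x forall y forall z ((xRy & x R^3 z) -> exists w (y R^3 w & z = w))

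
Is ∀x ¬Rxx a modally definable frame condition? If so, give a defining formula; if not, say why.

Not definable by any modal formula

Any modally definable frame class is closed under surjective bounded morphisms.
The 2-cycle (worlds 0,1 with 0→1→0) is irreflexive, and the map sending every world to a single reflexive point • is a surjective bounded morphism (forth: every edge maps to (•,•); back: every world has a successor). So any modal formula valid on the 2-cycle is also valid on the reflexive point, which is not irreflexive.
Hence irreflexivity is not modally definable.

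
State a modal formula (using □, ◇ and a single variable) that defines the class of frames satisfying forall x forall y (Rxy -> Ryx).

A defining formula is ψ → □◇ψ (the B axiom).
Suppose ψ→□◇ψ is valid. Take Rxy and set V(ψ)={x}. Then ψ at x, so □◇ψ at x, so ◇ψ at y, so some z with Ryz has ψ; z=x, i.e. Ryx.

ψ → □◇ψ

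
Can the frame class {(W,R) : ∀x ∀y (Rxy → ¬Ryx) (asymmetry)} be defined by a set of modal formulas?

Any modally definable frame class is closed under surjective bounded morphisms.
The 4-cycle (worlds 0,1,2,3 with 0→1→2→3→0) is asymmetric. Mapping every world to a single reflexive point • is a surjective bounded morphism, and the reflexive point is not asymmetric (R•• but asymmetry requires ¬R••).
So no modal formula (or set of formulas) defines exactly the asymmetric frames.

No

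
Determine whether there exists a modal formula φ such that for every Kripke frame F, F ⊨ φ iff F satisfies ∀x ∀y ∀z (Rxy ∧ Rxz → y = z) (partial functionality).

Yes — defined by ◇q → □q

Yes: it is partial functionality, defined by the CD schema ◇q → □q.
Suppose ◇q→□q is valid. Take Rxy, Rxz and set V(q)={y}. Then ◇q at x, so □q at x, so q at z, i.e. z=y.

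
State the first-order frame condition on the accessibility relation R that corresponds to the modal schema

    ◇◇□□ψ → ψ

∀x ∀y (xR²y → ∃w (yR²w ∧ x = w))

This is a Sahlqvist (Geach-type) schema ◇^2□^2ψ → □^0◇^0ψ.
Minimal-valuation argument: fix x; take any y with xR^2y and any z with xR^0z. Set V(ψ) to the set of worlds R-reachable from y in exactly 2 steps. Then □^2ψ holds at y, so the antecedent holds at x; validity forces ◇^0ψ at z, giving a w with zR^0w and yR^2w.
First-order correspondent: ∀x ∀y (xR²y → ∃w (yR²w ∧ x = w)).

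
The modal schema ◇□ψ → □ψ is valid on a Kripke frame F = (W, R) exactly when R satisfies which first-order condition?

the Euclidean property

This is frame-equivalent to ◇ψ → □◇ψ (substitute ¬ψ for ψ and contrapose).
Suppose ◇ψ→□◇ψ is valid. Take Rxy, Rxz and set V(ψ)={y}. Then ◇ψ at x, so □◇ψ at x, so ◇ψ at z, so some w with Rzw has ψ; w=y, i.e. Rzy. By symmetry of the argument, Ryz.
Conversely, any frame satisfying ∀x ∀y ∀z (Rxy ∧ Rxz → Ryz) validates the schema.
Frame condition: ∀x ∀y ∀z (Rxy ∧ Rxz → Ryz).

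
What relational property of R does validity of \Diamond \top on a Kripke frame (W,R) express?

◇⊤ holds at w iff w has a successor, so frame-validity of ◇⊤ is exactly seriality. Equivalently via □A → ◇A:
Suppose □A→◇A is valid. At any x set V(A)=W. Then □A at x, so ◇A at x, so x has a successor.
Conversely, on a frame with seriality the schema holds at every world under every valuation.
Frame condition: \forall x \exists y Rxy.

seriality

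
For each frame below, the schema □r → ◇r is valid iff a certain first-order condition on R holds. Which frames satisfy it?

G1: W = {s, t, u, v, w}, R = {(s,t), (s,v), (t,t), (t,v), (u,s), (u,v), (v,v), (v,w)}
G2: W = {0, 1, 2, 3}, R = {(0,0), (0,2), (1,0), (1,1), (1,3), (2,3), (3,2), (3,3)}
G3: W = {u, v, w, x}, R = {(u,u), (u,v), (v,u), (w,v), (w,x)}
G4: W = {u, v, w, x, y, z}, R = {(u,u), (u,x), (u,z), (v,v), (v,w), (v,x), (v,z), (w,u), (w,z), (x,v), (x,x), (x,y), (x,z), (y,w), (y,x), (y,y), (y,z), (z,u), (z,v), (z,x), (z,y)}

G2, G4

This is the axiom for seriality; its first-order frame correspondent is ∀x ∃y Rxy.
G1: fails — world w has no successor.
G2: satisfies the condition.
G3: fails — world x has no successor.
G4: satisfies the condition.
Valid on: G2, G4.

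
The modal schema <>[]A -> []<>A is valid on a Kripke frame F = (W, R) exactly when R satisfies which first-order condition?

This is the .2 axiom.
Its frame correspondent is convergence — forall x forall y forall z (Rxy & Rxz -> exists w (Ryw & Rzw)).

convergence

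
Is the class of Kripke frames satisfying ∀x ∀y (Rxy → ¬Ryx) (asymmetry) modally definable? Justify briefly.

If a class were modally definable it would be closed under surjective bounded morphisms (Goldblatt–Thomason).
The 3-cycle (worlds a,b,c with a→b→c→a) is asymmetric. Mapping every world to a single reflexive point • is a surjective bounded morphism, and the reflexive point is not asymmetric (R•• but asymmetry requires ¬R••).
So no modal formula (or set of formulas) defines exactly the asymmetric frames.

No — not modally definable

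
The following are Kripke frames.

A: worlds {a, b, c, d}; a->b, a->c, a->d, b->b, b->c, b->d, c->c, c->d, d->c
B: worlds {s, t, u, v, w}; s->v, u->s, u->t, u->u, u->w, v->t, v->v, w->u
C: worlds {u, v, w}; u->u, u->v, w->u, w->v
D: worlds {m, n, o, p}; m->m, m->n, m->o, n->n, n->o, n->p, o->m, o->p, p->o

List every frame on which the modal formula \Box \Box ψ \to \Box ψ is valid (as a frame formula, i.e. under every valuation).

A, B, C

This is the axiom for density; its first-order frame correspondent is \forall x \forall y (Rxy \to \exists z (Rxz \wedge Rzy)).
A: holds.
B: holds.
C: holds.
D: fails — Rop but no z with Roz and Rzp.
Valid on: A, B, C.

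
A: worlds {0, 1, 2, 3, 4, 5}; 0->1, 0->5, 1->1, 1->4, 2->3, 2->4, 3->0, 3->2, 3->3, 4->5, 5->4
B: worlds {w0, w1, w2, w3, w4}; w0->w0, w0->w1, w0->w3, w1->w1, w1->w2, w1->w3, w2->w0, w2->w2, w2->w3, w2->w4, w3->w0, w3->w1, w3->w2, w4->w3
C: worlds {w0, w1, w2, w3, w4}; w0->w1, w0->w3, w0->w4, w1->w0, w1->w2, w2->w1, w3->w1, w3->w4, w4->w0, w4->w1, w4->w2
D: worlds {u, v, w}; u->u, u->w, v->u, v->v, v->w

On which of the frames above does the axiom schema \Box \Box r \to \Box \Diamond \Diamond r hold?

Frame correspondent (Sahlqvist): \forall x \forall z (xRz \to \exists w (x R^2 w \wedge z R^2 w)) — i.e. a generalized confluence (Geach) condition.
A: fails — 0R5 but no w with 0R²w and 5R²w.
B: ✓.
C: fails — w1Rw2 but no w with w1R²w and w2R²w.
D: fails — uRw but no t with uR²t and wR²t.
Valid on: B.

B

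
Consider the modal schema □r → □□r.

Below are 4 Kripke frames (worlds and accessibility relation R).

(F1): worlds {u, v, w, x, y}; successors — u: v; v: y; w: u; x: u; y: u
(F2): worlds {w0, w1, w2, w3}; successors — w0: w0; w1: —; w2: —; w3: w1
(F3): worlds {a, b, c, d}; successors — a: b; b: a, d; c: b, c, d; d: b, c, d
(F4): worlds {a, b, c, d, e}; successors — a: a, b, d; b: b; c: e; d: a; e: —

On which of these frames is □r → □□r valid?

(F2)

Frame correspondent (Sahlqvist): ∀x ∀y ∀z (Rxy ∧ Ryz → Rxz) — i.e. transitivity.
(F1): fails — Ruv and Rvy but not Ruy.
(F2): ✓.
(F3): fails — Rab and Rba but not Raa.
(F4): fails — Rda and Rab but not Rdb.
Valid on: (F2).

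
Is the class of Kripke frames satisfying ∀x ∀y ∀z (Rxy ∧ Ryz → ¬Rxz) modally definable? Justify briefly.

Not definable by any modal formula

Any modally definable frame class is closed under surjective bounded morphisms.
The 5-cycle (worlds a,b,c,d,e with a→b→c→d→e→a) is intransitive. Mapping every world to a single reflexive point • is a surjective bounded morphism; the reflexive point is not intransitive (R••∧R•• but R••).
So no modal formula (or set of formulas) defines exactly the intransitive frames.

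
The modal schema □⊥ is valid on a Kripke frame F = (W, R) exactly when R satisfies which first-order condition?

Emptiness of R

□⊥ is valid iff no world has any successor (otherwise □⊥ fails at any world with one).
Conversely, any frame satisfying ∀x ∀y ¬Rxy validates the schema.
Frame condition: ∀x ∀y ¬Rxy.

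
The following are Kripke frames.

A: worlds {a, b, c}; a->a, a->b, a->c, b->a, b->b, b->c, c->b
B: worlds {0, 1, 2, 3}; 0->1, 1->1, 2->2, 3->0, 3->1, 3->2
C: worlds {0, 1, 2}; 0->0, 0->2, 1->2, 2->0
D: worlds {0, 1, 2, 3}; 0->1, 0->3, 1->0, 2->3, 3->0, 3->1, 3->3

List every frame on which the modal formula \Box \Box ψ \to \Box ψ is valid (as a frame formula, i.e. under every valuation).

Frame correspondent (Sahlqvist): \forall x \forall y (Rxy \to \exists z (Rxz \wedge Rzy)) — i.e. density.
A: condition met.
B: fails — R30 but no z with R3z and Rz0.
C: fails — R12 but no z with R1z and Rz2.
D: fails — R10 but no z with R1z and Rz0.

A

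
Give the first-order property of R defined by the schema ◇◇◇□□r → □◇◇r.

This is a Sahlqvist (Geach-type) schema ◇^3□^2r → □^1◇^2r.
First-order correspondent: ∀x ∀y ∀z ((xR³y ∧ xRz) → ∃w (yR²w ∧ zR²w)).

∀x ∀y ∀z ((xR³y ∧ xRz) → ∃w (yR²w ∧ zR²w))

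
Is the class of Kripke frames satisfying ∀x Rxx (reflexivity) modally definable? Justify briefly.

This is a Sahlqvist condition; the T axiom □r → r defines it.

Yes, by □r → r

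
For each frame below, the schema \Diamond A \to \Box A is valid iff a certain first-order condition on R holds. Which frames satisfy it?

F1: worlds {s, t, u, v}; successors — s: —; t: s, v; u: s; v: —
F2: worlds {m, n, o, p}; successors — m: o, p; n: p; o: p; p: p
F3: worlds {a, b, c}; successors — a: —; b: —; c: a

The schema corresponds to partial functionality: \forall x \forall y \forall z (Rxy \wedge Rxz \to y = z).
F1: fails — t sees both s and v.
F2: fails — m sees both o and p.
F3: satisfies the condition.

F3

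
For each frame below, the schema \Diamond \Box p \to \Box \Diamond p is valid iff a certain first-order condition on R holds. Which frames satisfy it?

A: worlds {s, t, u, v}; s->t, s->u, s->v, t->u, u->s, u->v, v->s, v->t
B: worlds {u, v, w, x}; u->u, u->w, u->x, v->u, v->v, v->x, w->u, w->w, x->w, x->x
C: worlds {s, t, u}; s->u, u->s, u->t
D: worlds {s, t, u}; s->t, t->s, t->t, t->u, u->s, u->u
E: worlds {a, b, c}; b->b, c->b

The schema corresponds to convergence: \forall x \forall y \forall z (Rxy \wedge Rxz \to \exists w (Ryw \wedge Rzw)).
A: fails — Rsv and Rst but v and t have no common successor.
B: satisfies the condition.
C: fails — Rus and Rut but s and t have no common successor.
D: fails — Rts and Rtu but s and u have no common successor.
E: satisfies the condition.
Valid on: B, E.

B, E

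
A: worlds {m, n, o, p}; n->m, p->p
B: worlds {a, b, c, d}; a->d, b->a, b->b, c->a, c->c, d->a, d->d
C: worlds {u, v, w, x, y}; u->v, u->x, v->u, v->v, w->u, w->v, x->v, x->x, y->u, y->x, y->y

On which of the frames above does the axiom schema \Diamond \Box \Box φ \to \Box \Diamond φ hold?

Frame correspondent (Sahlqvist): \forall x \forall y \forall z ((xRy \wedge xRz) \to \exists w (y R^2 w \wedge zRw)) — i.e. a generalized confluence (Geach) condition.
A: fails — nRm, nRm but no w with mR²w and mRw.
B: satisfies the condition.
C: satisfies the condition.
Valid on: B, C.

B, C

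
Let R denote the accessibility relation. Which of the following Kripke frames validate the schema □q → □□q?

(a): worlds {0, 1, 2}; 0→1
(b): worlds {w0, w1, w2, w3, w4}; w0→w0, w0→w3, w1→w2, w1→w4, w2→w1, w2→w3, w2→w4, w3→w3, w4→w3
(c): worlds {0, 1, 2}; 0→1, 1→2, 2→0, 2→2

This is the axiom for transitivity; its first-order frame correspondent is ∀x ∀y ∀z (Rxy ∧ Ryz → Rxz).
(a): ✓.
(b): fails — Rw1w2 and Rw2w1 but not Rw1w1.
(c): fails — R12 and R20 but not R10.
Valid on: (a).

(a)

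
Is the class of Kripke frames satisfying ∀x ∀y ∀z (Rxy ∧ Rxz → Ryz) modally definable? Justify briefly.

Definable; ◇r → □◇r defines it

Yes: it is the Euclidean property, defined by the 5 schema ◇r → □◇r.
Suppose ◇r→□◇r is valid. Take Rxy, Rxz and set V(r)={y}. Then ◇r at x, so □◇r at x, so ◇r at z, so some w with Rzw has r; w=y, i.e. Rzy. By symmetry of the argument, Ryz.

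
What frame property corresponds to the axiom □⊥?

emptiness of R: ∀x ∀y ¬Rxy

This is the Ver axiom.
Its frame correspondent is emptiness of R — ∀x ∀y ¬Rxy.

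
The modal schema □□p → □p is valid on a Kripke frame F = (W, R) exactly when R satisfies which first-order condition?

density: ∀x ∀y (Rxy → ∃z (Rxz ∧ Rzy))

Suppose □□p→□p is valid. Take Rxy and set V(p)={w : xR²w}. Then □□p at x, so □p at x, so p at y, i.e. ∃z(Rxz∧Rzy).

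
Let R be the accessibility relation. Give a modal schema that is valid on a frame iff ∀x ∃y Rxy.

A defining formula is □q → ◇q (the D axiom).
Suppose □q→◇q is valid. At any x set V(q)=W. Then □q at x, so ◇q at x, so x has a successor.

□q → ◇q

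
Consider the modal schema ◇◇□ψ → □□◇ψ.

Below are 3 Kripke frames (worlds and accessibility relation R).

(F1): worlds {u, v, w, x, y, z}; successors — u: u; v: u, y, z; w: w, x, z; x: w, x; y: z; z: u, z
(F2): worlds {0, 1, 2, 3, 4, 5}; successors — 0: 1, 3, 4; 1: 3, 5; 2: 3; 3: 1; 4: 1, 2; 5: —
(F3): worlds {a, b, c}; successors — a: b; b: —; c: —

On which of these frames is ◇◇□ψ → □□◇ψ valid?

Frame correspondent (Sahlqvist): ∀x ∀y ∀z ((xR²y ∧ xR²z) → ∃w (yRw ∧ zRw)) — i.e. a generalized confluence (Geach) condition.
(F1): fails — wR²u, wR²w but no t with uRt and wRt.
(F2): fails — 0R²1, 0R²3 but no w with 1Rw and 3Rw.
(F3): satisfies the condition.
Valid on: (F3).

(F3)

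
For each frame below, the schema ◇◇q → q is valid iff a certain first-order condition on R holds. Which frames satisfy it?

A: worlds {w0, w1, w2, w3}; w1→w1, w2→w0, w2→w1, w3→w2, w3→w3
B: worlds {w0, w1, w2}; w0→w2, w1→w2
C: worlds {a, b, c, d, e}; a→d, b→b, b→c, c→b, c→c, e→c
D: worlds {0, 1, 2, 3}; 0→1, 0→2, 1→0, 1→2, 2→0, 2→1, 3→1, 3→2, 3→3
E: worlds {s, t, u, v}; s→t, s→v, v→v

The schema corresponds to a generalized confluence (Geach) condition: ∀x ∀y (xR²y → ∃w (y = w ∧ x = w)).
A: fails — w2R²w1 but w1 ≠ w2.
B: holds.
C: fails — bR²c but c ≠ b.
D: fails — 0R²1 but 1 ≠ 0.
E: fails — sR²v but v ≠ s.
Valid on: B.

B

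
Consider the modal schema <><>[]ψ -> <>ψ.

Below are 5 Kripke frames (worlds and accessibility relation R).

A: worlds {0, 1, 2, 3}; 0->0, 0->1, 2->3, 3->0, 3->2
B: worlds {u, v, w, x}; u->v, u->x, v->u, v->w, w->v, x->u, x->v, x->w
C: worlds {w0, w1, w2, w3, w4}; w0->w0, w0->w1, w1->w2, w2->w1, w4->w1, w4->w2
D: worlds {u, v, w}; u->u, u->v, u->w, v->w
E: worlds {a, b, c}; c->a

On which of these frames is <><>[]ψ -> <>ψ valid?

E

The schema corresponds to a generalized confluence (Geach) condition: forall x forall y (x R^2 y -> exists w (yRw & xRw)).
A: fails — 0R²1 but no w with 1Rw and 0Rw.
B: fails — uR²v but no t with vRt and uRt.
C: fails — w0R²w1 but no w with w1Rw and w0Rw.
D: fails — uR²w but no t with wRt and uRt.
E: holds.
Valid on: E.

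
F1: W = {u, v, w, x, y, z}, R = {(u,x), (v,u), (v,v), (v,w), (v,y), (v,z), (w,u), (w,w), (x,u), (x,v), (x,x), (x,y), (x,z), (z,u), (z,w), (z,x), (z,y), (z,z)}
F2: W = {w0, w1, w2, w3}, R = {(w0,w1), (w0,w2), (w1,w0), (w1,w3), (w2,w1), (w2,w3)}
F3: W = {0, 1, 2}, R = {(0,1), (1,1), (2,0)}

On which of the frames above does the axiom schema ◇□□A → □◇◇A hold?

The schema corresponds to a generalized confluence (Geach) condition: ∀x ∀y ∀z ((xRy ∧ xRz) → ∃w (yR²w ∧ zR²w)).
F1: fails — vRu, vRy but no t with uR²t and yR²t.
F2: fails — w0Rw1, w0Rw2 but no w with w1R²w and w2R²w.
F3: satisfies the condition.
Valid on: F3.

F3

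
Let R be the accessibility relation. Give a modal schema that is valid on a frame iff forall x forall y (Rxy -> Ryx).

p → □◇p

The condition is symmetry. The B schema p → □◇p defines it.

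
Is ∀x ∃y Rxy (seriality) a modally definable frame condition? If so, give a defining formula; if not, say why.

Yes — defined by □r → ◇r

Yes: it is seriality, defined by the D schema □r → ◇r.
Suppose □r→◇r is valid. At any x set V(r)=W. Then □r at x, so ◇r at x, so x has a successor.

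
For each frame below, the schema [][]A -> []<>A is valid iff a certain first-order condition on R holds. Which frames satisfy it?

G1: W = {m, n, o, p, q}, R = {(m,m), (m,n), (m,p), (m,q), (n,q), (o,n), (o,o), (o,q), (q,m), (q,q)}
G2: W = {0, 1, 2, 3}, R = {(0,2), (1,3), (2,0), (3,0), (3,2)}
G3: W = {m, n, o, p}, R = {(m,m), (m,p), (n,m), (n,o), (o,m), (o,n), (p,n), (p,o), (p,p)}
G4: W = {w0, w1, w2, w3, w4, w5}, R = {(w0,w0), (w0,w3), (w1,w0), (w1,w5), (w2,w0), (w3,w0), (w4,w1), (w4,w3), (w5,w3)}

G2, G3, G4

Frame correspondent (Sahlqvist): forall x forall z (xRz -> exists w (x R^2 w & zRw)) — i.e. a generalized confluence (Geach) condition.
G1: fails — mRp but no w with mR²w and pRw.
G2: ✓.
G3: ✓.
G4: ✓.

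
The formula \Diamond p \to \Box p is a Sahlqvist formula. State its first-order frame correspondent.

Suppose ◇p→□p is valid. Take Rxy, Rxz and set V(p)={y}. Then ◇p at x, so □p at x, so p at z, i.e. z=y.

partial functionality: \forall x \forall y \forall z (Rxy \wedge Rxz \to y = z)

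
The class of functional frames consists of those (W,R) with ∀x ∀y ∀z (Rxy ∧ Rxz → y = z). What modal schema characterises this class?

◇ψ → □ψ

This is partial functionality; the standard corresponding axiom is CD: ◇ψ → □ψ.
Suppose ◇ψ→□ψ is valid. Take Rxy, Rxz and set V(ψ)={y}. Then ◇ψ at x, so □ψ at x, so ψ at z, i.e. z=y.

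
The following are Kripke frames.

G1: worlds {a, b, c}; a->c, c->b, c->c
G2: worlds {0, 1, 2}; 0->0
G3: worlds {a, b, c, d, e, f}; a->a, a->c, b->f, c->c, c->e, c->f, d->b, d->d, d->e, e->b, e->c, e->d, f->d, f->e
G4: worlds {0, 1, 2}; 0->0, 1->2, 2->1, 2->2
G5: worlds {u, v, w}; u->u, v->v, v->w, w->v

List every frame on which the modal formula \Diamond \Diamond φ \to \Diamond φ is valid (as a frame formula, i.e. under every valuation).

G2

This is the axiom for transitivity; its first-order frame correspondent is \forall x \forall y \forall z (Rxy \wedge Ryz \to Rxz).
G1: fails — Rac and Rcb but not Rab.
G2: holds.
G3: fails — Rde and Rec but not Rdc.
G4: fails — R12 and R21 but not R11.
G5: fails — Rwv and Rvw but not Rww.
Valid on: G2.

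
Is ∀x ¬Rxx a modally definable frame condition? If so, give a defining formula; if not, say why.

Modal frame validity is preserved under surjective bounded morphisms.
The 5-cycle (worlds w0,w1,w2,w3,w4 with w0→w1→w2→w3→w4→w0) is irreflexive, and the map sending every world to a single reflexive point • is a surjective bounded morphism (forth: every edge maps to (•,•); back: every world has a successor). So any modal formula valid on the 5-cycle is also valid on the reflexive point, which is not irreflexive.
So the class is not modally definable.

Not modally definable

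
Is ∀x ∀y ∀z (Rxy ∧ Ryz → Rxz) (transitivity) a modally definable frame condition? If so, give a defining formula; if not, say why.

Yes: it is transitivity, defined by the 4 schema □r → □□r.

Yes — defined by □r → □□r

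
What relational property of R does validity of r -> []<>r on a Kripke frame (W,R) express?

symmetry

Suppose r→□◇r is valid. Take Rxy and set V(r)={x}. Then r at x, so □◇r at x, so ◇r at y, so some z with Ryz has r; z=x, i.e. Ryx.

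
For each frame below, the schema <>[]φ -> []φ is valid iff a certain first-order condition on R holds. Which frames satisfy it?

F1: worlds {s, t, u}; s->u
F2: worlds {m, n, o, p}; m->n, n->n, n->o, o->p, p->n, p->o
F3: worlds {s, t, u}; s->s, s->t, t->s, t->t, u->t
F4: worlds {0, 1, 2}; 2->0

F3

The schema corresponds to the Euclidean property: forall x forall y forall z (Rxy & Rxz -> Ryz).
F1: fails — Rsu and Rsu but not Ruu.
F2: fails — Rno and Rnn but not Ron.
F3: ✓.
F4: fails — R20 and R20 but not R00.
Valid on: F3.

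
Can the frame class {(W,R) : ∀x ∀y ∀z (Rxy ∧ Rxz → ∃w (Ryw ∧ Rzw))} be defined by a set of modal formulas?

The condition is convergence. A defining modal formula is ◇□q → □◇q.
Suppose ◇□q→□◇q is valid. Take Rxy, Rxz and set V(q)={w : Ryw}. Then □q at y so ◇□q at x, so □◇q at x, so ◇q at z, giving w with Rzw and Ryw.

Definable; ◇□q → □◇q defines it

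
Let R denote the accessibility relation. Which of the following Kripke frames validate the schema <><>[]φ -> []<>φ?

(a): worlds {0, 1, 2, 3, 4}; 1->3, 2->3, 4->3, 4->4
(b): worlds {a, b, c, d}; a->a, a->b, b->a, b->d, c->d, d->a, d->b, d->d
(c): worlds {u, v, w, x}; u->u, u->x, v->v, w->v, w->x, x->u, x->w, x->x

(b)

The schema corresponds to a generalized confluence (Geach) condition: forall x forall y forall z ((x R^2 y & xRz) -> exists w (yRw & zRw)).
(a): fails — 4R²3, 4R3 but no w with 3Rw and 3Rw.
(b): satisfies the condition.
(c): fails — wR²u, wRv but no t with uRt and vRt.
Valid on: (b).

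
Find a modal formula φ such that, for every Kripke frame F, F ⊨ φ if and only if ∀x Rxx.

□ψ → ψ

The condition is reflexivity. The T schema □ψ → ψ defines it.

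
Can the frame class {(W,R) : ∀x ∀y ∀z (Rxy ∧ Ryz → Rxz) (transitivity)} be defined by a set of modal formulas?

Yes: it is transitivity, defined by the 4 schema □q → □□q.
Suppose □q→□□q is valid. Take Rxy, Ryz and set V(q)={w : Rxw}. Then □q at x, so □□q at x, so □q at y, so q at z, i.e. Rxz.

Definable; □q → □□q defines it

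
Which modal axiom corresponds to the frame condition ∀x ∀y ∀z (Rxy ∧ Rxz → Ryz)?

◇q → □◇q

The condition is the Euclidean property. The 5 schema ◇q → □◇q defines it.
Suppose ◇q→□◇q is valid. Take Rxy, Rxz and set V(q)={y}. Then ◇q at x, so □◇q at x, so ◇q at z, so some w with Rzw has q; w=y, i.e. Rzy. By symmetry of the argument, Ryz.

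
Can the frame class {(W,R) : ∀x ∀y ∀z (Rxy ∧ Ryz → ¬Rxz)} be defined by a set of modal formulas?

Not definable by any modal formula

Any modally definable frame class is closed under surjective bounded morphisms.
The 3-cycle (worlds 0,1,2 with 0→1→2→0) is intransitive. Mapping every world to a single reflexive point • is a surjective bounded morphism; the reflexive point is not intransitive (R••∧R•• but R••).
So no modal formula (or set of formulas) defines exactly the intransitive frames.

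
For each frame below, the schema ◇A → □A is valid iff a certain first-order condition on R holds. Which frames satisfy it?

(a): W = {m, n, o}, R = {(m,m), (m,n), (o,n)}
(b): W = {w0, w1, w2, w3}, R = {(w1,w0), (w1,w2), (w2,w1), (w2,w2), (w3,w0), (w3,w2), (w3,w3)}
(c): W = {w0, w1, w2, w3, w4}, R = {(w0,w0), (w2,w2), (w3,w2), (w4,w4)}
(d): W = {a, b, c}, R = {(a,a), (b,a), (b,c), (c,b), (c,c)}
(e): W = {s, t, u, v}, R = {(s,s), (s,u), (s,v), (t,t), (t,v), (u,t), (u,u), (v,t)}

(c)

This is the axiom for partial functionality; its first-order frame correspondent is ∀x ∀y ∀z (Rxy ∧ Rxz → y = z).
(a): fails — m sees both m and n.
(b): fails — w1 sees both w0 and w2.
(c): holds.
(d): fails — b sees both a and c.
(e): fails — s sees both s and u.
Valid on: (c).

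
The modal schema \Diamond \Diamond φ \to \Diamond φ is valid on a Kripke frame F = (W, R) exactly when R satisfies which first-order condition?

Replacing φ by ¬φ and contraposing gives the equivalent schema □φ → □□φ.
Suppose □φ→□□φ is valid. Take Rxy, Ryz and set V(φ)={w : Rxw}. Then □φ at x, so □□φ at x, so □φ at y, so φ at z, i.e. Rxz.

Transitivity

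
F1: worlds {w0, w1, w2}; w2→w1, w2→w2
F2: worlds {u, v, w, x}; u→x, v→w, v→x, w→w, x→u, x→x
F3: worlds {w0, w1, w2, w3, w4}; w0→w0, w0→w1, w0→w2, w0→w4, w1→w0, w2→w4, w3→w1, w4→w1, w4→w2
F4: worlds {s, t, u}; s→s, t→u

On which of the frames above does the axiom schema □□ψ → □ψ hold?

This is the axiom for density; its first-order frame correspondent is ∀x ∀y (Rxy → ∃z (Rxz ∧ Rzy)).
F1: holds.
F2: holds.
F3: fails — Rw2w4 but no z with Rw2z and Rzw4.
F4: fails — Rtu but no z with Rtz and Rzu.
Valid on: F1, F2.

F1, F2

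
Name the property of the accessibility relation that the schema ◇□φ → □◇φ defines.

This schema is the .2 axiom.
It corresponds to convergence: ∀x ∀y ∀z (Rxy ∧ Rxz → ∃w (Ryw ∧ Rzw)).

Convergence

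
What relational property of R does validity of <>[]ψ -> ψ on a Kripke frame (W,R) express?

Equivalently (dual form): ψ → □◇ψ.
Suppose ψ→□◇ψ is valid. Take Rxy and set V(ψ)={x}. Then ψ at x, so □◇ψ at x, so ◇ψ at y, so some z with Ryz has ψ; z=x, i.e. Ryx.
The converse is a direct semantic check.
So the correspondent is symmetry.

symmetry: forall x forall y (Rxy -> Ryx)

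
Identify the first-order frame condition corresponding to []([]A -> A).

Suppose □(□A→A) is valid. Take Rxy and set V(A)={w : Ryw}. Then at y, □A holds; since □(□A→A) at x, □A→A at y, so A at y, i.e. Ryy.
Conversely, any frame satisfying forall x forall y (Rxy -> Ryy) validates the schema.
So the correspondent is shift-reflexivity.

shift-reflexivity: forall x forall y (Rxy -> Ryy)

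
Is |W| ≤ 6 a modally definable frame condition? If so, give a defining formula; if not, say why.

Not definable by any modal formula

If a class were modally definable it would be closed under disjoint unions (Goldblatt–Thomason).
Any modal formula valid on each of 7 disjoint one-world frames is valid on their disjoint union (validity is preserved under disjoint unions). Each one-world frame has |W|=1≤6, but the union has |W|=7.
Hence having at most 6 worlds is not modally definable.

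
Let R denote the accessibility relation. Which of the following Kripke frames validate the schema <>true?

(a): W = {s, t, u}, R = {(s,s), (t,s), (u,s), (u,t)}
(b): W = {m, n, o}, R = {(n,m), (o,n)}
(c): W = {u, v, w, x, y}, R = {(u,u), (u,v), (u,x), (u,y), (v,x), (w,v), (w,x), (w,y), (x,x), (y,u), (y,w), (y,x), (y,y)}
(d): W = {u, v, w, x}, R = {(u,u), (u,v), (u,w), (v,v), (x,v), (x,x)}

This is the axiom for seriality; its first-order frame correspondent is forall x exists y Rxy.
(a): satisfies the condition.
(b): fails — world m has no successor.
(c): satisfies the condition.
(d): fails — world w has no successor.

(a), (c)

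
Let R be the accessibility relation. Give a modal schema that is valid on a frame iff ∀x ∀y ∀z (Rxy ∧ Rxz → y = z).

This is partial functionality; the standard corresponding axiom is CD: ◇p → □p.
Suppose ◇p→□p is valid. Take Rxy, Rxz and set V(p)={y}. Then ◇p at x, so □p at x, so p at z, i.e. z=y.

◇p → □p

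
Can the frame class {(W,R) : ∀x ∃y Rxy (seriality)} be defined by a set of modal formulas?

Yes, by □r → ◇r

Yes: it is seriality, defined by the D schema □r → ◇r.
Suppose □r→◇r is valid. At any x set V(r)=W. Then □r at x, so ◇r at x, so x has a successor.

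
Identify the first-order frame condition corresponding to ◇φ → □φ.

Suppose ◇φ→□φ is valid. Take Rxy, Rxz and set V(φ)={y}. Then ◇φ at x, so □φ at x, so φ at z, i.e. z=y.

partial functionality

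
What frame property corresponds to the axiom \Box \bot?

□⊥ is valid iff no world has any successor (otherwise □⊥ fails at any world with one).

emptiness of R: \forall x \forall y \neg Rxy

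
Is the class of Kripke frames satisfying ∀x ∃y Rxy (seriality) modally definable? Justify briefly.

This is a Sahlqvist condition; the D axiom □p → ◇p defines it.
Suppose □p→◇p is valid. At any x set V(p)=W. Then □p at x, so ◇p at x, so x has a successor.

Definable; □p → ◇p defines it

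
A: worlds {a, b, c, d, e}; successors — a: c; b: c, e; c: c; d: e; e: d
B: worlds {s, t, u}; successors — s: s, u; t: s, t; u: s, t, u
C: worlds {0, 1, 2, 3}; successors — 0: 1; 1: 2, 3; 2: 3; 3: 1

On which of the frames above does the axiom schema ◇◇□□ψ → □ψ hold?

This is the axiom for a generalized confluence (Geach) condition; its first-order frame correspondent is ∀x ∀y ∀z ((xR²y ∧ xRz) → ∃w (yR²w ∧ z = w)).
A: fails — bR²c, bRe but no w with cR²w and e=w.
B: satisfies the condition.
C: fails — 0R²3, 0R1 but no w with 3R²w and 1=w.
Valid on: B.

B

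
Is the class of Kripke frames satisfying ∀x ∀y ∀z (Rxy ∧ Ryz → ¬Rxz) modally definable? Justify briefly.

If a class were modally definable it would be closed under surjective bounded morphisms (Goldblatt–Thomason).
The 3-cycle (worlds w0,w1,w2 with w0→w1→w2→w0) is intransitive. Mapping every world to a single reflexive point • is a surjective bounded morphism; the reflexive point is not intransitive (R••∧R•• but R••).
So no modal formula (or set of formulas) defines exactly the intransitive frames.

No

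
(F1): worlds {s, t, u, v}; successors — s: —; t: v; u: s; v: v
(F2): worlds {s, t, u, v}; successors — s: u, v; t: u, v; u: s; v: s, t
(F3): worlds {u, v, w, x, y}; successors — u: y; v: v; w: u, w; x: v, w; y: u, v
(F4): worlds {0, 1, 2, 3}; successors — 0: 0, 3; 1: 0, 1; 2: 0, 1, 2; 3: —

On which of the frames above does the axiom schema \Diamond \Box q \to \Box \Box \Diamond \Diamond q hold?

This is the axiom for a generalized confluence (Geach) condition; its first-order frame correspondent is \forall x \forall y \forall z ((xRy \wedge x R^2 z) \to \exists w (yRw \wedge z R^2 w)).
(F1): condition met.
(F2): condition met.
(F3): fails — wRu, wR²u but no t with uRt and uR²t.
(F4): fails — 0R0, 0R²3 but no w with 0Rw and 3R²w.
Valid on: (F1), (F2).

(F1), (F2)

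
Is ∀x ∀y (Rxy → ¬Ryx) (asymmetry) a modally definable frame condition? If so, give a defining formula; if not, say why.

Not definable by any modal formula

If a class were modally definable it would be closed under surjective bounded morphisms (Goldblatt–Thomason).
The 4-cycle (worlds 0,1,2,3 with 0→1→2→3→0) is asymmetric. Mapping every world to a single reflexive point • is a surjective bounded morphism, and the reflexive point is not asymmetric (R•• but asymmetry requires ¬R••).
Hence asymmetry is not modally definable.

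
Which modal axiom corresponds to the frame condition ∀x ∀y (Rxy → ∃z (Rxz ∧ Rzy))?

□□s → □s

This is density; the standard corresponding axiom is C4: □□s → □s.
Suppose □□s→□s is valid. Take Rxy and set V(s)={w : xR²w}. Then □□s at x, so □s at x, so s at y, i.e. ∃z(Rxz∧Rzy).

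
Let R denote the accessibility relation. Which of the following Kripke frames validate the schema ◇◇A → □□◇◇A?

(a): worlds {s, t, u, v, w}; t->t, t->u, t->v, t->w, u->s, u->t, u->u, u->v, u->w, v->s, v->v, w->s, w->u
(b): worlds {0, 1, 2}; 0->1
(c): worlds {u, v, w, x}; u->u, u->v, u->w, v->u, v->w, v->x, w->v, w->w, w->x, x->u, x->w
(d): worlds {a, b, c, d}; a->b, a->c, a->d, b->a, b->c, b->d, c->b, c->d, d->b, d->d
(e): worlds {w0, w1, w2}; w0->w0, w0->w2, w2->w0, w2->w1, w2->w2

(b), (c)

Frame correspondent (Sahlqvist): ∀x ∀y ∀z ((xR²y ∧ xR²z) → ∃w (y = w ∧ zR²w)) — i.e. a generalized confluence (Geach) condition.
(a): fails — tR²s, tR²s but no w* with s=w* and sR²w*.
(b): holds.
(c): holds.
(d): fails — aR²a, aR²b but no w with a=w and bR²w.
(e): fails — w0R²w0, w0R²w1 but no w with w0=w and w1R²w.
Valid on: (b), (c).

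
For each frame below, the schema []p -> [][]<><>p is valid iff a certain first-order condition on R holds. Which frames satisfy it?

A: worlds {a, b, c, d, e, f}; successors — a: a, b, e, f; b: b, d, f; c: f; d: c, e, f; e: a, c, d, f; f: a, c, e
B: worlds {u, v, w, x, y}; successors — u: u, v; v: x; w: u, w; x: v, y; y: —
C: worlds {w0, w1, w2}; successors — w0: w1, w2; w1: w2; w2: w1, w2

C

Frame correspondent (Sahlqvist): forall x forall z (x R^2 z -> exists w (xRw & z R^2 w)) — i.e. a generalized confluence (Geach) condition.
A: fails — bR²c but no w with bRw and cR²w.
B: fails — uR²x but no t with uRt and xR²t.
C: ✓.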